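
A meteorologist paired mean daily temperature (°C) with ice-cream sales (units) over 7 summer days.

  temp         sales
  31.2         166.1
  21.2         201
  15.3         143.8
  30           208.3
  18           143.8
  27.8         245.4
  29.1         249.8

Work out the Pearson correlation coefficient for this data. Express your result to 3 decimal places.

n = 7, Σx = 172.6, Σy = 1358.2, Σx² = 4500.62, Σy² = 275357.18, Σxy = 34572.36
nΣxy − ΣxΣy = 242006.52 − 234425.32 = 7581.2
nΣx² − (Σx)² = 31504.34 − 29790.76 = 1713.58; nΣy² − (Σy)² = 1927500.26 − 1844707.24 = 82793.02
r = 7581.2 / √(1713.58 × 82793.02) = 7581.2 / 11911.0228 ≈ 0.636

0.636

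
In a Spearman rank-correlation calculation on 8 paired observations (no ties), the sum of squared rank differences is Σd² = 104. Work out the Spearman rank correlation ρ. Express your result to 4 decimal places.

-0.2381

ρ = 1 − 6Σd² / [n(n²−1)] = 1 − 6×104 / (8×63)
  = 1 − 624/504 = 1 − 1.23810 ≈ -0.2381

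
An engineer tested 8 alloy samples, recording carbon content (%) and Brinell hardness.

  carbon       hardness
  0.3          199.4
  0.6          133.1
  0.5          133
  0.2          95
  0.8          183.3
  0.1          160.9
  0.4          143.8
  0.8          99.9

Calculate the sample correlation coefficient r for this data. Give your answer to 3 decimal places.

n = 8, Σx = 3.7, Σy = 1148.4, Σx² = 2.19, Σy² = 174336.12, Σxy = 525.35
nΣxy − ΣxΣy = 4202.8 − 4249.08 = -46.28
nΣx² − (Σx)² = 17.52 − 13.69 = 3.83; nΣy² − (Σy)² = 1394688.96 − 1318822.56 = 75866.4
r = -46.28 / √(3.83 × 75866.4) = -46.28 / 539.0439 ≈ -0.086

-0.086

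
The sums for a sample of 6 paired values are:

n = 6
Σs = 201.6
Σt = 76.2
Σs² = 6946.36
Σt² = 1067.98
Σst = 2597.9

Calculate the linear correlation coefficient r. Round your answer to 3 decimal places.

r = (nΣst − ΣsΣt) / √[(nΣs² − (Σs)²)(nΣt² − (Σt)²)]
Numerator: 6×2597.9 − 201.6×76.2 = 225.48
Denominator: √[(41678.16 − 40642.56)(6407.88 − 5806.44)] = √[1035.6 × 601.44] = 789.2093
r = 225.48 / 789.2093 ≈ 0.286

0.286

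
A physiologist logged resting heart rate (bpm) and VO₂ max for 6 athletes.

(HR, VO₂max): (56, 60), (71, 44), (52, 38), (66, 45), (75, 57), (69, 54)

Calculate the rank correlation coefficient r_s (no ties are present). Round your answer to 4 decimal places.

Rank HR: 2, 5, 1, 3, 6, 4
Rank VO₂max: 6, 2, 1, 3, 5, 4
d = rank(HR) − rank(VO₂max): -4, 3, 0, 0, 1, 0; Σd² = 26
ρ = 1 − 6Σd² / [n(n²−1)] = 1 − 6×26 / (6×35) = 1 − 156/210 ≈ 0.2571

0.2571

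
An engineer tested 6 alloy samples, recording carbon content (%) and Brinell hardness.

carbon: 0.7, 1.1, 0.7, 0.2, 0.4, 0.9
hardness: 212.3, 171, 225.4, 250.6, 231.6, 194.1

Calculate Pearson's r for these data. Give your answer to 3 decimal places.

-0.965

n = 6, Σx = 4, Σy = 1285, Σx² = 3.2, Σy² = 279231.18, Σxy = 811.94
nΣxy − ΣxΣy = 4871.64 − 5140 = -268.36
nΣx² − (Σx)² = 19.2 − 16 = 3.2; nΣy² − (Σy)² = 1675387.08 − 1651225 = 24162.08
r = -268.36 / √(3.2 × 24162.08) = -268.36 / 278.0623 ≈ -0.965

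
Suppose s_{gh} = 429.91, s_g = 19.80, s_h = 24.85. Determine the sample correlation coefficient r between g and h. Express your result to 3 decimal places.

r = Cov(g,h) / (s_g · s_h) = 429.91 / (19.80 × 24.85)
  = 429.91 / 492.0300 ≈ 0.874

0.874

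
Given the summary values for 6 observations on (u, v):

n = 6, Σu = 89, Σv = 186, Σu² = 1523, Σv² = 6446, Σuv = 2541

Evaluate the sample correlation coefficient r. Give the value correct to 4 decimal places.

-0.5870

r = (nΣuv − ΣuΣv) / √[(nΣu² − (Σu)²)(nΣv² − (Σv)²)]
Numerator: 6×2541 − 89×186 = -1308
Denominator: √[(9138 − 7921)(38676 − 34596)] = √[1217 × 4080] = 2228.3088
r = -1308 / 2228.3088 ≈ -0.5870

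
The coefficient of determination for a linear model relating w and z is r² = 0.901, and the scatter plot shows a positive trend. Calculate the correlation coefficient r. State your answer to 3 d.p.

0.949

|r| = √0.901 = 0.949
The association is positive, so r = 0.949.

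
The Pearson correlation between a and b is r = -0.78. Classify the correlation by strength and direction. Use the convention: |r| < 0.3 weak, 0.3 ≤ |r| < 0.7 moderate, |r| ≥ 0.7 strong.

strong negative

r = -0.78 < 0 so the relationship is negative.
|r| = 0.78, which falls in the strong range.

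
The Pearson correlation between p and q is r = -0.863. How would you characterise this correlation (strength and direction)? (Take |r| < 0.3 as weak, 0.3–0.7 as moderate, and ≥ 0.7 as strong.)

strong negative

r = -0.863 < 0 so the relationship is negative.
|r| = 0.863, which falls in the strong range.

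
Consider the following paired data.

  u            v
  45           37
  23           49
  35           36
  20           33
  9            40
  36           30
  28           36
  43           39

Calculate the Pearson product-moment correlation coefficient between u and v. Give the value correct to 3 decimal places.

n = 8, Σu = 239, Σv = 300, Σu² = 8189, Σv² = 11472, Σuv = 8837
nΣuv − ΣuΣv = 70696 − 71700 = -1004
nΣu² − (Σu)² = 65512 − 57121 = 8391; nΣv² − (Σv)² = 91776 − 90000 = 1776
r = -1004 / √(8391 × 1776) = -1004 / 3860.3647 ≈ -0.260

-0.260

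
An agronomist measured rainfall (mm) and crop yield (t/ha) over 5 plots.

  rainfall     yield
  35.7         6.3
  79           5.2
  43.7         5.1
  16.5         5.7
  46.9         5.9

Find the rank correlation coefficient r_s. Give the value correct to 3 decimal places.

Rank rainfall: 2, 5, 3, 1, 4
Rank yield: 5, 2, 1, 3, 4
d = rank(rainfall) − rank(yield): -3, 3, 2, -2, 0; Σd² = 26
ρ = 1 − 6Σd² / [n(n²−1)] = 1 − 6×26 / (5×24) = 1 − 156/120 ≈ -0.300

-0.300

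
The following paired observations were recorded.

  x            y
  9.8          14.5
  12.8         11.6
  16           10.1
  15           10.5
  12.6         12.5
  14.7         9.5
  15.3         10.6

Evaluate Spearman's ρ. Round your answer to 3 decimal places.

-0.750

Rank x: 1, 3, 7, 5, 2, 4, 6
Rank y: 7, 5, 2, 3, 6, 1, 4
d = rank(x) − rank(y): -6, -2, 5, 2, -4, 3, 2; Σd² = 98
ρ = 1 − 6Σd² / [n(n²−1)] = 1 − 6×98 / (7×48) = 1 − 588/336 ≈ -0.750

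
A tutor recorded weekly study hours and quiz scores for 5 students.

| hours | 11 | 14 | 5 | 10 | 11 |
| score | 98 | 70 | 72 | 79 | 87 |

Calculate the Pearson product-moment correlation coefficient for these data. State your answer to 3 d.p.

n = 5, Σx = 51, Σy = 406, Σx² = 563, Σy² = 33498, Σxy = 4165
nΣxy − ΣxΣy = 20825 − 20706 = 119
nΣx² − (Σx)² = 2815 − 2601 = 214; nΣy² − (Σy)² = 167490 − 164836 = 2654
r = 119 / √(214 × 2654) = 119 / 753.6286 ≈ 0.158

0.158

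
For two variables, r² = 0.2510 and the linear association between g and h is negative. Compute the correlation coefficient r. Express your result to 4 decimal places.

-0.5010

|r| = √0.2510 = 0.5010
The association is negative, so r = −0.5010.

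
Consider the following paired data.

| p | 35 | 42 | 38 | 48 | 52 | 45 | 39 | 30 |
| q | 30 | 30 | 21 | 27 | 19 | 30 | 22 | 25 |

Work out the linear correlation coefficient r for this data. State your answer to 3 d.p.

n = 8, Σp = 329, Σq = 204, Σp² = 13887, Σq² = 5340, Σpq = 8350
nΣpq − ΣpΣq = 66800 − 67116 = -316
nΣp² − (Σp)² = 111096 − 108241 = 2855; nΣq² − (Σq)² = 42720 − 41616 = 1104
r = -316 / √(2855 × 1104) = -316 / 1775.3648 ≈ -0.178

-0.178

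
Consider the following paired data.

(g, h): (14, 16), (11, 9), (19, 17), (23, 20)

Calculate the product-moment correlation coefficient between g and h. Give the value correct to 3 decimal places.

0.909

n = 4, Σg = 67, Σh = 62, Σg² = 1207, Σh² = 1026, Σgh = 1106
nΣgh − ΣgΣh = 4424 − 4154 = 270
nΣg² − (Σg)² = 4828 − 4489 = 339; nΣh² − (Σh)² = 4104 − 3844 = 260
r = 270 / √(339 × 260) = 270 / 296.8838 ≈ 0.909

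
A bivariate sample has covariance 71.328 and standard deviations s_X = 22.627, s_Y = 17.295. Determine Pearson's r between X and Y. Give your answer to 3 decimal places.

r = Cov(X,Y) / (s_X · s_Y) = 71.328 / (22.627 × 17.295)
  = 71.328 / 391.3340 ≈ 0.182

0.182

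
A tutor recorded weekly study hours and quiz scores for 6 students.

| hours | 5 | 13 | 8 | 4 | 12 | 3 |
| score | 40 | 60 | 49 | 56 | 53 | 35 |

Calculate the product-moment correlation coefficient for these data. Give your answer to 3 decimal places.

0.685

n = 6, Σx = 45, Σy = 293, Σx² = 427, Σy² = 14771, Σxy = 2337
nΣxy − ΣxΣy = 14022 − 13185 = 837
nΣx² − (Σx)² = 2562 − 2025 = 537; nΣy² − (Σy)² = 88626 − 85849 = 2777
r = 837 / √(537 × 2777) = 837 / 1221.1671 ≈ 0.685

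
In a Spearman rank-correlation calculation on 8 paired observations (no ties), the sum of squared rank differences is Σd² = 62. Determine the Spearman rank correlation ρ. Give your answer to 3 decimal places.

ρ = 1 − 6Σd² / [n(n²−1)] = 1 − 6×62 / (8×63)
  = 1 − 372/504 = 1 − 0.7381 ≈ 0.262

0.262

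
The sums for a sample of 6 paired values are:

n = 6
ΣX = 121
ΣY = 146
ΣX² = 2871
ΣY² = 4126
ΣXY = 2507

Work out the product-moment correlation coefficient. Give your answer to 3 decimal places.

r = (nΣXY − ΣXΣY) / √[(nΣX² − (ΣX)²)(nΣY² − (ΣY)²)]
Numerator: 6×2507 − 121×146 = -2624
Denominator: √[(17226 − 14641)(24756 − 21316)] = √[2585 × 3440] = 2982.0127
r = -2624 / 2982.0127 ≈ -0.880

-0.880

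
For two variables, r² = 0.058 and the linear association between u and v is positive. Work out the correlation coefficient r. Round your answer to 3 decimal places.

0.241

|r| = √0.058 = 0.241
The association is positive, so r = 0.241.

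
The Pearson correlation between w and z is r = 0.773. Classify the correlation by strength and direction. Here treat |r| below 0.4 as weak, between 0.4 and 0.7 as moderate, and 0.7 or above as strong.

r = 0.773 > 0 so the relationship is positive.
|r| = 0.773, which falls in the strong range.

strong positive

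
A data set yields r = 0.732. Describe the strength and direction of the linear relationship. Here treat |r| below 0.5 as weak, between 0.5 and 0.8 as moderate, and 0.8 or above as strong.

r = 0.732 > 0 so the relationship is positive.
|r| = 0.732, which falls in the moderate range.

moderate positive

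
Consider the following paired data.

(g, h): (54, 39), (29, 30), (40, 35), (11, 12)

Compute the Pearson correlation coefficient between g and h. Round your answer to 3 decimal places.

0.958

n = 4, Σg = 134, Σh = 116, Σg² = 5478, Σh² = 3790, Σgh = 4508
nΣgh − ΣgΣh = 18032 − 15544 = 2488
nΣg² − (Σg)² = 21912 − 17956 = 3956; nΣh² − (Σh)² = 15160 − 13456 = 1704
r = 2488 / √(3956 × 1704) = 2488 / 2596.3482 ≈ 0.958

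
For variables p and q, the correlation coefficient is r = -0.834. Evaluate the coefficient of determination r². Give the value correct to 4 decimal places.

r² = (-0.834)² = 0.6956

0.6956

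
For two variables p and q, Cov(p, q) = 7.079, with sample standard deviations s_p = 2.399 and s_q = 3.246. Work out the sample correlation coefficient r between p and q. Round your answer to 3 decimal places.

0.909

r = Cov(p,q) / (s_p · s_q) = 7.079 / (2.399 × 3.246)
  = 7.079 / 7.7872 ≈ 0.909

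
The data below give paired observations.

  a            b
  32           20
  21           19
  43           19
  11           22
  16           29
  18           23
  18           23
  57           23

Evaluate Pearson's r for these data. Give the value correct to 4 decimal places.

-0.2923

n = 8, Σa = 216, Σb = 178, Σa² = 7588, Σb² = 4034, Σab = 4701
nΣab − ΣaΣb = 37608 − 38448 = -840
nΣa² − (Σa)² = 60704 − 46656 = 14048; nΣb² − (Σb)² = 32272 − 31684 = 588
r = -840 / √(14048 × 588) = -840 / 2874.0605 ≈ -0.2923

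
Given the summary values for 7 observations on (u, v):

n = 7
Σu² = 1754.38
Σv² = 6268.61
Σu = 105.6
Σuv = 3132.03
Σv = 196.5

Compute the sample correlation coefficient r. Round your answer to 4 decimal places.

0.4812

r = (nΣuv − ΣuΣv) / √[(nΣu² − (Σu)²)(nΣv² − (Σv)²)]
Numerator: 7×3132.03 − 105.6×196.5 = 1173.81
Denominator: √[(12280.66 − 11151.36)(43880.27 − 38612.25)] = √[1129.3 × 5268.02] = 2439.0931
r = 1173.81 / 2439.0931 ≈ 0.4812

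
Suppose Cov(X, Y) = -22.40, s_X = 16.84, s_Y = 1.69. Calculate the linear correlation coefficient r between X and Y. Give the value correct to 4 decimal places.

r = Cov(X,Y) / (s_X · s_Y) = -22.40 / (16.84 × 1.69)
  = -22.40 / 28.4596 ≈ -0.7871

-0.7871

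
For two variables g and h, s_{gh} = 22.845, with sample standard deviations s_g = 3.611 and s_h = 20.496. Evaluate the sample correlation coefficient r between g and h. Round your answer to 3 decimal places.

0.309

r = Cov(g,h) / (s_g · s_h) = 22.845 / (3.611 × 20.496)
  = 22.845 / 74.0111 ≈ 0.309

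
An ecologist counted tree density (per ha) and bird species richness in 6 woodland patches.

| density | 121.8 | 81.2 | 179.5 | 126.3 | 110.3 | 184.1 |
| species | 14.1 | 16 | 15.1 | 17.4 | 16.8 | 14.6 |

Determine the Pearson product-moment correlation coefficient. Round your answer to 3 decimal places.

n = 6, Σx = 803.2, Σy = 94, Σx² = 115659.52, Σy² = 1480.98, Σxy = 12465.55
nΣxy − ΣxΣy = 74793.3 − 75500.8 = -707.5
nΣx² − (Σx)² = 693957.12 − 645130.24 = 48826.88; nΣy² − (Σy)² = 8885.88 − 8836 = 49.88
r = -707.5 / √(48826.88 × 49.88) = -707.5 / 1560.6040 ≈ -0.453

-0.453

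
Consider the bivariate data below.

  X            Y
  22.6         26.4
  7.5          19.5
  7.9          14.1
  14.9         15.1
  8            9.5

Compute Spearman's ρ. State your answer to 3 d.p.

0.300

Rank X: 5, 1, 2, 4, 3
Rank Y: 5, 4, 2, 3, 1
d = rank(X) − rank(Y): 0, -3, 0, 1, 2; Σd² = 14
ρ = 1 − 6Σd² / [n(n²−1)] = 1 − 6×14 / (5×24) = 1 − 84/120 ≈ 0.300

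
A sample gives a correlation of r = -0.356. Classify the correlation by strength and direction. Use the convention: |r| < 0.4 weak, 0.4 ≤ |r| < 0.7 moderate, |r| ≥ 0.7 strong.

r = -0.356 < 0 so the relationship is negative.
|r| = 0.356, which falls in the weak range.

weak negative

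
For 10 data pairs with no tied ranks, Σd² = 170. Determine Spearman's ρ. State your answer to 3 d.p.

-0.030

ρ = 1 − 6Σd² / [n(n²−1)] = 1 − 6×170 / (10×99)
  = 1 − 1020/990 = 1 − 1.0303 ≈ -0.030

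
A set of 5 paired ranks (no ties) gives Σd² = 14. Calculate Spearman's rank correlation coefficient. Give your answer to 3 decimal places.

ρ = 1 − 6Σd² / [n(n²−1)] = 1 − 6×14 / (5×24)
  = 1 − 84/120 = 1 − 0.7000 ≈ 0.300

0.300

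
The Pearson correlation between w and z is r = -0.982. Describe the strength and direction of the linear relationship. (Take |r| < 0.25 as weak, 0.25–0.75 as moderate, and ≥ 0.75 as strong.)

strong negative

r = -0.982 < 0 so the relationship is negative.
|r| = 0.982, which falls in the strong range.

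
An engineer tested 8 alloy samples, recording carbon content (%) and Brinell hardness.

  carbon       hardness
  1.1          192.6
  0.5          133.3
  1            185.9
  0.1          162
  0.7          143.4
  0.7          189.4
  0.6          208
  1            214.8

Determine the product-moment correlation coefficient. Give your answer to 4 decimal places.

n = 8, Σx = 5.7, Σy = 1429.4, Σx² = 4.81, Σy² = 261505.42, Σxy = 1053.17
nΣxy − ΣxΣy = 8425.36 − 8147.58 = 277.78
nΣx² − (Σx)² = 38.48 − 32.49 = 5.99; nΣy² − (Σy)² = 2092043.36 − 2043184.36 = 48859
r = 277.78 / √(5.99 × 48859) = 277.78 / 540.9856 ≈ 0.5135

0.5135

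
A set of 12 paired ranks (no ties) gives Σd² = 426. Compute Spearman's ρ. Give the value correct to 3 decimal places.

-0.490

ρ = 1 − 6Σd² / [n(n²−1)] = 1 − 6×426 / (12×143)
  = 1 − 2556/1716 = 1 − 1.4895 ≈ -0.490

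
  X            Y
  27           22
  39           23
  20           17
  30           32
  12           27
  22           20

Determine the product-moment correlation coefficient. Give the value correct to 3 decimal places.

n = 6, ΣX = 150, ΣY = 141, ΣX² = 4178, ΣY² = 3455, ΣXY = 3555
nΣXY − ΣXΣY = 21330 − 21150 = 180
nΣX² − (ΣX)² = 25068 − 22500 = 2568; nΣY² − (ΣY)² = 20730 − 19881 = 849
r = 180 / √(2568 × 849) = 180 / 1476.5609 ≈ 0.122

0.122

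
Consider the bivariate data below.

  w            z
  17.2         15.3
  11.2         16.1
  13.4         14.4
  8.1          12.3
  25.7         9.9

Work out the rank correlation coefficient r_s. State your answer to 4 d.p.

-0.3000

Rank w: 4, 2, 3, 1, 5
Rank z: 4, 5, 3, 2, 1
d = rank(w) − rank(z): 0, -3, 0, -1, 4; Σd² = 26
ρ = 1 − 6Σd² / [n(n²−1)] = 1 − 6×26 / (5×24) = 1 − 156/120 ≈ -0.3000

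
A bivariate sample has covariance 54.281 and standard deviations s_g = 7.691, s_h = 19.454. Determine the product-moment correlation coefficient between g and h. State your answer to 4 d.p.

r = Cov(g,h) / (s_g · s_h) = 54.281 / (7.691 × 19.454)
  = 54.281 / 149.6207 ≈ 0.3628

0.3628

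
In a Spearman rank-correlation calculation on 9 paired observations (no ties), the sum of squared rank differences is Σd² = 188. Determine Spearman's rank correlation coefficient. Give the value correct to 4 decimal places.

ρ = 1 − 6Σd² / [n(n²−1)] = 1 − 6×188 / (9×80)
  = 1 − 1128/720 = 1 − 1.56667 ≈ -0.5667

-0.5667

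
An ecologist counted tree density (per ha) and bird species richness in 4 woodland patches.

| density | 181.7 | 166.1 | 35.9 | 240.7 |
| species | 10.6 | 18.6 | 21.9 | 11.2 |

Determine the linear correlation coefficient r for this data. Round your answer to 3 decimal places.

-0.851

n = 4, Σx = 624.4, Σy = 62.3, Σx² = 119829.4, Σy² = 1063.37, Σxy = 8497.53
nΣxy − ΣxΣy = 33990.12 − 38900.12 = -4910
nΣx² − (Σx)² = 479317.6 − 389875.36 = 89442.24; nΣy² − (Σy)² = 4253.48 − 3881.29 = 372.19
r = -4910 / √(89442.24 × 372.19) = -4910 / 5769.7060 ≈ -0.851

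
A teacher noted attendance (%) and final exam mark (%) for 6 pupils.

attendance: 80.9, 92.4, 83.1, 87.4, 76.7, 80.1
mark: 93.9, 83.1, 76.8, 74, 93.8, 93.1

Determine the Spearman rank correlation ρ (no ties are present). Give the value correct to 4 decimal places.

-0.6571

Rank attendance: 3, 6, 4, 5, 1, 2
Rank mark: 6, 3, 2, 1, 5, 4
d = rank(attendance) − rank(mark): -3, 3, 2, 4, -4, -2; Σd² = 58
ρ = 1 − 6Σd² / [n(n²−1)] = 1 − 6×58 / (6×35) = 1 − 348/210 ≈ -0.6571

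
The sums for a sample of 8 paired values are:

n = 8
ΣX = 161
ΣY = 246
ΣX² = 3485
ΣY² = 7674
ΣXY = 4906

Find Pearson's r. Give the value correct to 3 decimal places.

r = (nΣXY − ΣXΣY) / √[(nΣX² − (ΣX)²)(nΣY² − (ΣY)²)]
Numerator: 8×4906 − 161×246 = -358
Denominator: √[(27880 − 25921)(61392 − 60516)] = √[1959 × 876] = 1309.9939
r = -358 / 1309.9939 ≈ -0.273

-0.273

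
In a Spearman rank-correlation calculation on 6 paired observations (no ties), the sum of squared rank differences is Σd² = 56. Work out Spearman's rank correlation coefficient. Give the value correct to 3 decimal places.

-0.600

ρ = 1 − 6Σd² / [n(n²−1)] = 1 − 6×56 / (6×35)
  = 1 − 336/210 = 1 − 1.6000 ≈ -0.600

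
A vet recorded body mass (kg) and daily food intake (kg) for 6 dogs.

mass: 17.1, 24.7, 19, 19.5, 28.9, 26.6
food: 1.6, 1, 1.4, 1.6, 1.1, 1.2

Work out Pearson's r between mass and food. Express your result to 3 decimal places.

-0.860

n = 6, Σx = 135.8, Σy = 7.9, Σx² = 3186.52, Σy² = 10.73, Σxy = 173.57
nΣxy − ΣxΣy = 1041.42 − 1072.82 = -31.4
nΣx² − (Σx)² = 19119.12 − 18441.64 = 677.48; nΣy² − (Σy)² = 64.38 − 62.41 = 1.97
r = -31.4 / √(677.48 × 1.97) = -31.4 / 36.5327 ≈ -0.860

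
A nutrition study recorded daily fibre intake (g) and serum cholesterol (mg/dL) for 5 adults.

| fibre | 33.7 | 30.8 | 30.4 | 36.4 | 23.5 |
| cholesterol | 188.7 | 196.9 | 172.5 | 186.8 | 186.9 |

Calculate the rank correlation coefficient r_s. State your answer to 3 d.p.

Rank fibre: 4, 3, 2, 5, 1
Rank cholesterol: 4, 5, 1, 2, 3
d = rank(fibre) − rank(cholesterol): 0, -2, 1, 3, -2; Σd² = 18
ρ = 1 − 6Σd² / [n(n²−1)] = 1 − 6×18 / (5×24) = 1 − 108/120 ≈ 0.100

0.100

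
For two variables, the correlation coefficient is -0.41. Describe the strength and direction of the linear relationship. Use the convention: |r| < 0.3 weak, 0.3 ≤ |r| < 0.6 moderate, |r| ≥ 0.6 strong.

r = -0.41 < 0 so the relationship is negative.
|r| = 0.41, which falls in the moderate range.

moderate negative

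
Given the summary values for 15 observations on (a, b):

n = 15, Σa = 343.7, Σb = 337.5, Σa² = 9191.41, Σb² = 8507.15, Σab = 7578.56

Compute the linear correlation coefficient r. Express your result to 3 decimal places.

-0.141

r = (nΣab − ΣaΣb) / √[(nΣa² − (Σa)²)(nΣb² − (Σb)²)]
Numerator: 15×7578.56 − 343.7×337.5 = -2320.35
Denominator: √[(137871.15 − 118129.69)(127607.25 − 113906.25)] = √[19741.46 × 13701] = 16446.2076
r = -2320.35 / 16446.2076 ≈ -0.141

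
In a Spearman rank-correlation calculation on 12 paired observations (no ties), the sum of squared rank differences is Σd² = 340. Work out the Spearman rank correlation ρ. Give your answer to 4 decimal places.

ρ = 1 − 6Σd² / [n(n²−1)] = 1 − 6×340 / (12×143)
  = 1 − 2040/1716 = 1 − 1.18881 ≈ -0.1888

-0.1888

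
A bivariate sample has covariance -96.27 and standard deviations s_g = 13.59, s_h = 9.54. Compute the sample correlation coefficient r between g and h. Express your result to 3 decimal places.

-0.743

r = Cov(g,h) / (s_g · s_h) = -96.27 / (13.59 × 9.54)
  = -96.27 / 129.6486 ≈ -0.743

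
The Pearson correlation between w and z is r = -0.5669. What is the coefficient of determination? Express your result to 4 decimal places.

r² = (-0.5669)² = 0.3214

0.3214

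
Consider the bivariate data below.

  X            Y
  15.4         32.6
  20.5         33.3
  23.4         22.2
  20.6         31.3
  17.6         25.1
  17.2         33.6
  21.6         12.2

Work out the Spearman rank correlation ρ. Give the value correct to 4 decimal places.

Rank X: 1, 4, 7, 5, 3, 2, 6
Rank Y: 5, 6, 2, 4, 3, 7, 1
d = rank(X) − rank(Y): -4, -2, 5, 1, 0, -5, 5; Σd² = 96
ρ = 1 − 6Σd² / [n(n²−1)] = 1 − 6×96 / (7×48) = 1 − 576/336 ≈ -0.7143

-0.7143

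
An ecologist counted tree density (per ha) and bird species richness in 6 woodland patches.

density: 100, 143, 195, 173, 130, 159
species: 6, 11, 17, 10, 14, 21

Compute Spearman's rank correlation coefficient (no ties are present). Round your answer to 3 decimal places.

0.486

Rank density: 1, 3, 6, 5, 2, 4
Rank species: 1, 3, 5, 2, 4, 6
d = rank(density) − rank(species): 0, 0, 1, 3, -2, -2; Σd² = 18
ρ = 1 − 6Σd² / [n(n²−1)] = 1 − 6×18 / (6×35) = 1 − 108/210 ≈ 0.486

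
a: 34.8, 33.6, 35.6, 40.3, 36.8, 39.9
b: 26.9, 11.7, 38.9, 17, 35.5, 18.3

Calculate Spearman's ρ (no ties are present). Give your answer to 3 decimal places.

0.029

Rank a: 2, 1, 3, 6, 4, 5
Rank b: 4, 1, 6, 2, 5, 3
d = rank(a) − rank(b): -2, 0, -3, 4, -1, 2; Σd² = 34
ρ = 1 − 6Σd² / [n(n²−1)] = 1 − 6×34 / (6×35) = 1 − 204/210 ≈ 0.029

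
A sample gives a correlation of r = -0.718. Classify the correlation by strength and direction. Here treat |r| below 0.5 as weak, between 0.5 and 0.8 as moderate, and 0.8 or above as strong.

moderate negative

r = -0.718 < 0 so the relationship is negative.
|r| = 0.718, which falls in the moderate range.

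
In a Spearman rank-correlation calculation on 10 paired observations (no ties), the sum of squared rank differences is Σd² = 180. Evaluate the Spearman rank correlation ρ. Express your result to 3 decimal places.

ρ = 1 − 6Σd² / [n(n²−1)] = 1 − 6×180 / (10×99)
  = 1 − 1080/990 = 1 − 1.0909 ≈ -0.091

-0.091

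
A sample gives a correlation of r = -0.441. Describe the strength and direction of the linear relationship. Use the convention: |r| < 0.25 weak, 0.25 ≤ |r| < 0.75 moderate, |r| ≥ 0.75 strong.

r = -0.441 < 0 so the relationship is negative.
|r| = 0.441, which falls in the moderate range.

moderate negative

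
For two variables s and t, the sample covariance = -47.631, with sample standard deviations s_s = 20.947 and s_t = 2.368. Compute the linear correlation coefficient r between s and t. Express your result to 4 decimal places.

-0.9603

r = Cov(s,t) / (s_s · s_t) = -47.631 / (20.947 × 2.368)
  = -47.631 / 49.6025 ≈ -0.9603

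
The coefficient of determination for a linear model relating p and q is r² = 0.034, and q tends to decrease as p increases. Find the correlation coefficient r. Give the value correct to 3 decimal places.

|r| = √0.034 = 0.184
The association is negative, so r = −0.184.

-0.184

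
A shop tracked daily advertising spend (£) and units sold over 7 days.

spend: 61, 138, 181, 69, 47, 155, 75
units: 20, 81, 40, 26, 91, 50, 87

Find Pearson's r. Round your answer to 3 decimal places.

-0.104

n = 7, Σx = 726, Σy = 395, Σx² = 92146, Σy² = 27587, Σxy = 39984
nΣxy − ΣxΣy = 279888 − 286770 = -6882
nΣx² − (Σx)² = 645022 − 527076 = 117946; nΣy² − (Σy)² = 193109 − 156025 = 37084
r = -6882 / √(117946 × 37084) = -6882 / 66135.5386 ≈ -0.104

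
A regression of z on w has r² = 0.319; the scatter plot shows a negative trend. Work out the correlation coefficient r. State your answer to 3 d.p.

-0.565

|r| = √0.319 = 0.565
The association is negative, so r = −0.565.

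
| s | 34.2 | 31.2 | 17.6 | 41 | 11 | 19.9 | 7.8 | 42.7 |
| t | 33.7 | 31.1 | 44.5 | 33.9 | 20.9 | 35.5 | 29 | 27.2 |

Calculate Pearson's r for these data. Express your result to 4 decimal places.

n = 8, Σs = 205.4, Σt = 255.8, Σs² = 6534.98, Σt² = 8510.26, Σst = 6619.95
nΣst − ΣsΣt = 52959.6 − 52541.32 = 418.28
nΣs² − (Σs)² = 52279.84 − 42189.16 = 10090.68; nΣt² − (Σt)² = 68082.08 − 65433.64 = 2648.44
r = 418.28 / √(10090.68 × 2648.44) = 418.28 / 5169.5803 ≈ 0.0809

0.0809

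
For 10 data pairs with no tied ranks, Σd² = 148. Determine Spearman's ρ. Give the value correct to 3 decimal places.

0.103

ρ = 1 − 6Σd² / [n(n²−1)] = 1 − 6×148 / (10×99)
  = 1 − 888/990 = 1 − 0.8970 ≈ 0.103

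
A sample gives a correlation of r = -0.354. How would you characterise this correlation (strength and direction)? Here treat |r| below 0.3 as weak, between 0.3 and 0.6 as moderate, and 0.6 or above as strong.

r = -0.354 < 0 so the relationship is negative.
|r| = 0.354, which falls in the moderate range.

moderate negative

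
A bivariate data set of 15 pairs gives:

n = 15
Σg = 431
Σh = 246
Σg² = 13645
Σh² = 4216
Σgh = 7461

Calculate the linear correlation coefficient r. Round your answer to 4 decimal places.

0.8204

r = (nΣgh − ΣgΣh) / √[(nΣg² − (Σg)²)(nΣh² − (Σh)²)]
Numerator: 15×7461 − 431×246 = 5889
Denominator: √[(204675 − 185761)(63240 − 60516)] = √[18914 × 2724] = 7177.8643
r = 5889 / 7177.8643 ≈ 0.8204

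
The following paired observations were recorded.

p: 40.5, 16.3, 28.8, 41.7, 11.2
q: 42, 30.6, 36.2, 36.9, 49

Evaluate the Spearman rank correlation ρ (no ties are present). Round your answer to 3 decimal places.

-0.100

Rank p: 4, 2, 3, 5, 1
Rank q: 4, 1, 2, 3, 5
d = rank(p) − rank(q): 0, 1, 1, 2, -4; Σd² = 22
ρ = 1 − 6Σd² / [n(n²−1)] = 1 − 6×22 / (5×24) = 1 − 132/120 ≈ -0.100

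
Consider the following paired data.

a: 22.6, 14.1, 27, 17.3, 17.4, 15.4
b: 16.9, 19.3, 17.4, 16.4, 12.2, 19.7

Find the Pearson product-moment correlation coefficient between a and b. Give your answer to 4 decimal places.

n = 6, Σa = 113.8, Σb = 101.9, Σa² = 2277.78, Σb² = 1766.75, Σab = 1923.25
nΣab − ΣaΣb = 11539.5 − 11596.22 = -56.72
nΣa² − (Σa)² = 13666.68 − 12950.44 = 716.24; nΣb² − (Σb)² = 10600.5 − 10383.61 = 216.89
r = -56.72 / √(716.24 × 216.89) = -56.72 / 394.1387 ≈ -0.1439

-0.1439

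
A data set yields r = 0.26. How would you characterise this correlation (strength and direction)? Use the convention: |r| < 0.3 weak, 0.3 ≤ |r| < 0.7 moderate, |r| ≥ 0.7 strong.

r = 0.26 > 0 so the relationship is positive.
|r| = 0.26, which falls in the weak range.

weak positive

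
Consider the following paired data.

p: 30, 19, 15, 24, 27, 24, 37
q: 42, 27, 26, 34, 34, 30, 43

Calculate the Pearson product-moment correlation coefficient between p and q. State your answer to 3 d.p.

n = 7, Σp = 176, Σq = 236, Σp² = 4736, Σq² = 8230, Σpq = 6208
nΣpq − ΣpΣq = 43456 − 41536 = 1920
nΣp² − (Σp)² = 33152 − 30976 = 2176; nΣq² − (Σq)² = 57610 − 55696 = 1914
r = 1920 / √(2176 × 1914) = 1920 / 2040.7998 ≈ 0.941

0.941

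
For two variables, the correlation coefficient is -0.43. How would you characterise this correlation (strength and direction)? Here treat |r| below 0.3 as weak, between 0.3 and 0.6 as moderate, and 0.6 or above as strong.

moderate negative

r = -0.43 < 0 so the relationship is negative.
|r| = 0.43, which falls in the moderate range.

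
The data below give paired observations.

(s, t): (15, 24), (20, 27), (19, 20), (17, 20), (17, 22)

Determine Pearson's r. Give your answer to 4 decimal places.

n = 5, Σs = 88, Σt = 113, Σs² = 1564, Σt² = 2589, Σst = 1994
nΣst − ΣsΣt = 9970 − 9944 = 26
nΣs² − (Σs)² = 7820 − 7744 = 76; nΣt² − (Σt)² = 12945 − 12769 = 176
r = 26 / √(76 × 176) = 26 / 115.6547 ≈ 0.2248

0.2248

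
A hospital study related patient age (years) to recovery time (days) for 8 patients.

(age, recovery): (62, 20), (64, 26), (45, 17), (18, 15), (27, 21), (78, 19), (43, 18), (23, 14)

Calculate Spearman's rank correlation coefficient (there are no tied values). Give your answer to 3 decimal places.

0.619

Rank age: 6, 7, 5, 1, 3, 8, 4, 2
Rank recovery: 6, 8, 3, 2, 7, 5, 4, 1
d = rank(age) − rank(recovery): 0, -1, 2, -1, -4, 3, 0, 1; Σd² = 32
ρ = 1 − 6Σd² / [n(n²−1)] = 1 − 6×32 / (8×63) = 1 − 192/504 ≈ 0.619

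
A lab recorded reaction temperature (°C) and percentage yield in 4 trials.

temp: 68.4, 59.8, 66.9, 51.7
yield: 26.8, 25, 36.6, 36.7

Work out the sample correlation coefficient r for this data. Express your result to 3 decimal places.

n = 4, Σx = 246.8, Σy = 125.1, Σx² = 15403.1, Σy² = 4029.69, Σxy = 7674.05
nΣxy − ΣxΣy = 30696.2 − 30874.68 = -178.48
nΣx² − (Σx)² = 61612.4 − 60910.24 = 702.16; nΣy² − (Σy)² = 16118.76 − 15650.01 = 468.75
r = -178.48 / √(702.16 × 468.75) = -178.48 / 573.7051 ≈ -0.311

-0.311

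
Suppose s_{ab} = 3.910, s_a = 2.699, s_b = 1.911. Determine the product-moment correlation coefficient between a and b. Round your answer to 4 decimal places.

0.7581

r = Cov(a,b) / (s_a · s_b) = 3.910 / (2.699 × 1.911)
  = 3.910 / 5.1578 ≈ 0.7581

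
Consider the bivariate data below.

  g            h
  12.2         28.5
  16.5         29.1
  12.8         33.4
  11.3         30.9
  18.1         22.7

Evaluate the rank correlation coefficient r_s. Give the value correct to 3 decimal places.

Rank g: 2, 4, 3, 1, 5
Rank h: 2, 3, 5, 4, 1
d = rank(g) − rank(h): 0, 1, -2, -3, 4; Σd² = 30
ρ = 1 − 6Σd² / [n(n²−1)] = 1 − 6×30 / (5×24) = 1 − 180/120 ≈ -0.500

-0.500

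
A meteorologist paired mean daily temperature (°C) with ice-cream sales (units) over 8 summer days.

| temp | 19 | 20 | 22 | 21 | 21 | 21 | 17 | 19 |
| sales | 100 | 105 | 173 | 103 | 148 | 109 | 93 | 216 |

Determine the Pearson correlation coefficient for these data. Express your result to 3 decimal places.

n = 8, Σx = 160, Σy = 1047, Σx² = 3218, Σy² = 150653, Σxy = 21051
nΣxy − ΣxΣy = 168408 − 167520 = 888
nΣx² − (Σx)² = 25744 − 25600 = 144; nΣy² − (Σy)² = 1205224 − 1096209 = 109015
r = 888 / √(144 × 109015) = 888 / 3962.0904 ≈ 0.224

0.224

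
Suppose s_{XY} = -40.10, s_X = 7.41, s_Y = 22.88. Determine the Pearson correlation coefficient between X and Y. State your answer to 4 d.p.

r = Cov(X,Y) / (s_X · s_Y) = -40.10 / (7.41 × 22.88)
  = -40.10 / 169.5408 ≈ -0.2365

-0.2365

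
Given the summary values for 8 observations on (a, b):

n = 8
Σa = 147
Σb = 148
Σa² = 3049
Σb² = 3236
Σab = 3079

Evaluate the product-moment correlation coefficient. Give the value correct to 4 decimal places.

0.8637

r = (nΣab − ΣaΣb) / √[(nΣa² − (Σa)²)(nΣb² − (Σb)²)]
Numerator: 8×3079 − 147×148 = 2876
Denominator: √[(24392 − 21609)(25888 − 21904)] = √[2783 × 3984] = 3329.7856
r = 2876 / 3329.7856 ≈ 0.8637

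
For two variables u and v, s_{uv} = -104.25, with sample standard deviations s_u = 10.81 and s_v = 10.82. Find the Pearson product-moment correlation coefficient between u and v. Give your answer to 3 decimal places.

r = Cov(u,v) / (s_u · s_v) = -104.25 / (10.81 × 10.82)
  = -104.25 / 116.9642 ≈ -0.891

-0.891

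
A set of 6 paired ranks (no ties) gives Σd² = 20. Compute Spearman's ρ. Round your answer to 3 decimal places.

0.429

ρ = 1 − 6Σd² / [n(n²−1)] = 1 − 6×20 / (6×35)
  = 1 − 120/210 = 1 − 0.5714 ≈ 0.429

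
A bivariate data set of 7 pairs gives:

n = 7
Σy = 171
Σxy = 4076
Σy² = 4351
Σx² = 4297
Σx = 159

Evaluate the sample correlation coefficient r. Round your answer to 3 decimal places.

0.556

r = (nΣxy − ΣxΣy) / √[(nΣx² − (Σx)²)(nΣy² − (Σy)²)]
Numerator: 7×4076 − 159×171 = 1343
Denominator: √[(30079 − 25281)(30457 − 29241)] = √[4798 × 1216] = 2415.4436
r = 1343 / 2415.4436 ≈ 0.556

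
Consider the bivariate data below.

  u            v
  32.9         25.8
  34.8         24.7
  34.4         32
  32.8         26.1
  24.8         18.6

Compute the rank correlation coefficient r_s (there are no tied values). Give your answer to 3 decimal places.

Rank u: 3, 5, 4, 2, 1
Rank v: 3, 2, 5, 4, 1
d = rank(u) − rank(v): 0, 3, -1, -2, 0; Σd² = 14
ρ = 1 − 6Σd² / [n(n²−1)] = 1 − 6×14 / (5×24) = 1 − 84/120 ≈ 0.300

0.300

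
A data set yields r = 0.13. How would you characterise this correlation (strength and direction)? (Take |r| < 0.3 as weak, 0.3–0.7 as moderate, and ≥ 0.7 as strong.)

r = 0.13 > 0 so the relationship is positive.
|r| = 0.13, which falls in the weak range.

weak positive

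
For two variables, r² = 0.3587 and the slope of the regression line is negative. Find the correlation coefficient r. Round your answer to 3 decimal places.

-0.599

|r| = √0.3587 = 0.599
The association is negative, so r = −0.599.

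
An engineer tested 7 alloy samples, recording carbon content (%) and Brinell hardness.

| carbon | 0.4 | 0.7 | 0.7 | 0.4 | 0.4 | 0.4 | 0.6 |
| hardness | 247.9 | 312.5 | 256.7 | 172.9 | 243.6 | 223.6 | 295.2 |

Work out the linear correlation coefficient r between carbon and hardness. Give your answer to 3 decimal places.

0.731

n = 7, Σx = 3.6, Σy = 1752.4, Σx² = 1.98, Σy² = 451380.92, Σxy = 930.76
nΣxy − ΣxΣy = 6515.32 − 6308.64 = 206.68
nΣx² − (Σx)² = 13.86 − 12.96 = 0.9; nΣy² − (Σy)² = 3159666.44 − 3070905.76 = 88760.68
r = 206.68 / √(0.9 × 88760.68) = 206.68 / 282.6387 ≈ 0.731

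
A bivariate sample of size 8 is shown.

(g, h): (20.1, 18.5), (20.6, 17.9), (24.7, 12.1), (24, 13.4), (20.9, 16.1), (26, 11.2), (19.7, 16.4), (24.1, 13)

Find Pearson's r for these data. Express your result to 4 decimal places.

-0.9545

n = 8, Σg = 180.1, Σh = 118.6, Σg² = 4096.17, Σh² = 1811.24, Σgh = 2625.13
nΣgh − ΣgΣh = 21001.04 − 21359.86 = -358.82
nΣg² − (Σg)² = 32769.36 − 32436.01 = 333.35; nΣh² − (Σh)² = 14489.92 − 14065.96 = 423.96
r = -358.82 / √(333.35 × 423.96) = -358.82 / 375.9349 ≈ -0.9545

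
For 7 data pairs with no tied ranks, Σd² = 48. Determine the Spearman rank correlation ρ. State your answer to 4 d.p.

ρ = 1 − 6Σd² / [n(n²−1)] = 1 − 6×48 / (7×48)
  = 1 − 288/336 = 1 − 0.85714 ≈ 0.1429

0.1429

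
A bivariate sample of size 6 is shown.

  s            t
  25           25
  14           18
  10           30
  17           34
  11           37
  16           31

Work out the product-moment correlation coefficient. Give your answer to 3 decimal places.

-0.297

n = 6, Σs = 93, Σt = 175, Σs² = 1587, Σt² = 5335, Σst = 2658
nΣst − ΣsΣt = 15948 − 16275 = -327
nΣs² − (Σs)² = 9522 − 8649 = 873; nΣt² − (Σt)² = 32010 − 30625 = 1385
r = -327 / √(873 × 1385) = -327 / 1099.5931 ≈ -0.297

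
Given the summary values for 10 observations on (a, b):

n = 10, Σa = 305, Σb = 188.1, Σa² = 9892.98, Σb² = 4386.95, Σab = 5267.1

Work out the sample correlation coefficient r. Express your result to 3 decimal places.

-0.664

r = (nΣab − ΣaΣb) / √[(nΣa² − (Σa)²)(nΣb² − (Σb)²)]
Numerator: 10×5267.1 − 305×188.1 = -4699.5
Denominator: √[(98929.8 − 93025)(43869.5 − 35381.61)] = √[5904.8 × 8487.89] = 7079.4981
r = -4699.5 / 7079.4981 ≈ -0.664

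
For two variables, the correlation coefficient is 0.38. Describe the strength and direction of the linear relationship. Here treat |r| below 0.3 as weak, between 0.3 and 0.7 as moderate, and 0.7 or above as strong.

r = 0.38 > 0 so the relationship is positive.
|r| = 0.38, which falls in the moderate range.

moderate positive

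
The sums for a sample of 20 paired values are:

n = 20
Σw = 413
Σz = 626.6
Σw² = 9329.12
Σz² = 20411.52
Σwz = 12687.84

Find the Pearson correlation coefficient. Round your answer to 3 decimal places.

r = (nΣwz − ΣwΣz) / √[(nΣw² − (Σw)²)(nΣz² − (Σz)²)]
Numerator: 20×12687.84 − 413×626.6 = -5029
Denominator: √[(186582.4 − 170569)(408230.4 − 392627.56)] = √[16013.4 × 15602.84] = 15806.7871
r = -5029 / 15806.7871 ≈ -0.318

-0.318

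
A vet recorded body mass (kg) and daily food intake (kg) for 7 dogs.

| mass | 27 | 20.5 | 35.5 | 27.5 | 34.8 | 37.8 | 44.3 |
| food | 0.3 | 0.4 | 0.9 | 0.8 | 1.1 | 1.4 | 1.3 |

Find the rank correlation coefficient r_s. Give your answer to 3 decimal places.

Rank mass: 2, 1, 5, 3, 4, 6, 7
Rank food: 1, 2, 4, 3, 5, 7, 6
d = rank(mass) − rank(food): 1, -1, 1, 0, -1, -1, 1; Σd² = 6
ρ = 1 − 6Σd² / [n(n²−1)] = 1 − 6×6 / (7×48) = 1 − 36/336 ≈ 0.893

0.893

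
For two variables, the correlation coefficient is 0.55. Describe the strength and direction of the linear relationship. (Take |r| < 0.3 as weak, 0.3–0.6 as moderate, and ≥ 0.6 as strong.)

moderate positive

r = 0.55 > 0 so the relationship is positive.
|r| = 0.55, which falls in the moderate range.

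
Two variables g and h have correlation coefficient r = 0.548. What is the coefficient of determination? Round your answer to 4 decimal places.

r² = (0.548)² = 0.3003

0.3003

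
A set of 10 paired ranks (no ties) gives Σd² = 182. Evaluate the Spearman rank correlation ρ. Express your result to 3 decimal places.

-0.103

ρ = 1 − 6Σd² / [n(n²−1)] = 1 − 6×182 / (10×99)
  = 1 − 1092/990 = 1 − 1.1030 ≈ -0.103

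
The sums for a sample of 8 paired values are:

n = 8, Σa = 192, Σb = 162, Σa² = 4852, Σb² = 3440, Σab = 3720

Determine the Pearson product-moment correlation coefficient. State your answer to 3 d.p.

r = (nΣab − ΣaΣb) / √[(nΣa² − (Σa)²)(nΣb² − (Σb)²)]
Numerator: 8×3720 − 192×162 = -1344
Denominator: √[(38816 − 36864)(27520 − 26244)] = √[1952 × 1276] = 1578.2116
r = -1344 / 1578.2116 ≈ -0.852

-0.852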